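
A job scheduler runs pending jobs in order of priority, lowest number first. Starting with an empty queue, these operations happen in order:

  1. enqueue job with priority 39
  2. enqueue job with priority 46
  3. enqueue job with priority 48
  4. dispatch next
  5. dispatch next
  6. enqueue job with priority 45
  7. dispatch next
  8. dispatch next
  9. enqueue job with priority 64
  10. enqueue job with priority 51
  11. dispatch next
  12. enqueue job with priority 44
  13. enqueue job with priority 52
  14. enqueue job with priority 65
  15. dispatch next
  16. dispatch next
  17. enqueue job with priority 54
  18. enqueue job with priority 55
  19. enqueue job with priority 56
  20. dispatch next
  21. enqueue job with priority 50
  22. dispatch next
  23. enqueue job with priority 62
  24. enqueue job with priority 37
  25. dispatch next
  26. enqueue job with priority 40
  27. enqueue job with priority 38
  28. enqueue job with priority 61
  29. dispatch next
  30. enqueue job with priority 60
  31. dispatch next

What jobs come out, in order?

insert 39 → {39}
insert 46 → {39, 46}
insert 48 → {39, 46, 48}
dispatch next → 39; now {46, 48}
dispatch next → 46; now {48}
insert 45 → {45, 48}
dispatch next → 45; now {48}
dispatch next → 48; now {}
insert 64 → {64}
insert 51 → {51, 64}
dispatch next → 51; now {64}
insert 44 → {44, 64}
insert 52 → {44, 52, 64}
insert 65 → {44, 52, 64, 65}
dispatch next → 44; now {52, 64, 65}
dispatch next → 52; now {64, 65}
insert 54 → {54, 64, 65}
insert 55 → {54, 55, 64, 65}
insert 56 → {54, 55, 56, 64, 65}
dispatch next → 54; now {55, 56, 64, 65}
insert 50 → {50, 55, 56, 64, 65}
dispatch next → 50; now {55, 56, 64, 65}
insert 62 → {55, 56, 62, 64, 65}
insert 37 → {37, 55, 56, 62, 64, 65}
dispatch next → 37; now {55, 56, 62, 64, 65}
insert 40 → {40, 55, 56, 62, 64, 65}
insert 38 → {38, 40, 55, 56, 62, 64, 65}
insert 61 → {38, 40, 55, 56, 61, 62, 64, 65}
dispatch next → 38; now {40, 55, 56, 61, 62, 64, 65}
insert 60 → {40, 55, 56, 60, 61, 62, 64, 65}
dispatch next → 40; now {55, 56, 60, 61, 62, 64, 65}

39, 46, 45, 48, 51, 44, 52, 54, 50, 37, 38, 40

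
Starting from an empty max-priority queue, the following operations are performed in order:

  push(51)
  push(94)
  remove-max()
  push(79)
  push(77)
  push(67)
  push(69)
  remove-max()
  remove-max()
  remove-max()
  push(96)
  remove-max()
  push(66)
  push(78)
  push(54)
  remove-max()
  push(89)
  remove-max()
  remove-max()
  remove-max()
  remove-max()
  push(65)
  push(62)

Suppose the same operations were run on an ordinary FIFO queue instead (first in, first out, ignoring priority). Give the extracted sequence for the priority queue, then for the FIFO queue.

priority queue: 94 → 79 → 77 → 69 → 96 → 78 → 89 → 67 → 66 → 54; FIFO queue: 51, 94, 79, 77, 67, 69, 96, 66, 78, 54

insert 51 → {51}
insert 94 → {94, 51}
remove-max → 94; now {51}
insert 79 → {79, 51}
insert 77 → {79, 77, 51}
insert 67 → {79, 77, 67, 51}
insert 69 → {79, 77, 69, 67, 51}
remove-max → 79; now {77, 69, 67, 51}
remove-max → 77; now {69, 67, 51}
remove-max → 69; now {67, 51}
insert 96 → {96, 67, 51}
remove-max → 96; now {67, 51}
insert 66 → {67, 66, 51}
insert 78 → {78, 67, 66, 51}
insert 54 → {78, 67, 66, 54, 51}
remove-max → 78; now {67, 66, 54, 51}
insert 89 → {89, 67, 66, 54, 51}
remove-max → 89; now {67, 66, 54, 51}
remove-max → 67; now {66, 54, 51}
remove-max → 66; now {54, 51}
remove-max → 54; now {51}
insert 65 → {65, 51}
insert 62 → {65, 62, 51}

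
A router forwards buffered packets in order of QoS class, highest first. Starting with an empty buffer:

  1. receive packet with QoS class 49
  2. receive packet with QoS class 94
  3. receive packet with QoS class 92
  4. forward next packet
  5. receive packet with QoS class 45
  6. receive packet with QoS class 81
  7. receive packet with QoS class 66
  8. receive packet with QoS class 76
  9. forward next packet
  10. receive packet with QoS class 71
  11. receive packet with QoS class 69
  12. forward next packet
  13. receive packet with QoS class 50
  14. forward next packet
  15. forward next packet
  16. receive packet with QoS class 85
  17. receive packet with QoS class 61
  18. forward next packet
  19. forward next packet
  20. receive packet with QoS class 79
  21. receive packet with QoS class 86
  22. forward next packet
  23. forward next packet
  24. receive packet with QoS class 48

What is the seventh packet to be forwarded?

insert 49 → {49}
insert 94 → {94, 49}
insert 92 → {94, 92, 49}
forward next packet → 94; now {92, 49}
insert 45 → {92, 49, 45}
insert 81 → {92, 81, 49, 45}
insert 66 → {92, 81, 66, 49, 45}
insert 76 → {92, 81, 76, 66, 49, 45}
forward next packet → 92; now {81, 76, 66, 49, 45}
insert 71 → {81, 76, 71, 66, 49, 45}
insert 69 → {81, 76, 71, 69, 66, 49, 45}
forward next packet → 81; now {76, 71, 69, 66, 49, 45}
insert 50 → {76, 71, 69, 66, 50, 49, 45}
forward next packet → 76; now {71, 69, 66, 50, 49, 45}
forward next packet → 71; now {69, 66, 50, 49, 45}
insert 85 → {85, 69, 66, 50, 49, 45}
insert 61 → {85, 69, 66, 61, 50, 49, 45}
forward next packet → 85; now {69, 66, 61, 50, 49, 45}
forward next packet → 69; now {66, 61, 50, 49, 45}
insert 79 → {79, 66, 61, 50, 49, 45}
insert 86 → {86, 79, 66, 61, 50, 49, 45}
forward next packet → 86; now {79, 66, 61, 50, 49, 45}
forward next packet → 79; now {66, 61, 50, 49, 45}
insert 48 → {66, 61, 50, 49, 48, 45}

69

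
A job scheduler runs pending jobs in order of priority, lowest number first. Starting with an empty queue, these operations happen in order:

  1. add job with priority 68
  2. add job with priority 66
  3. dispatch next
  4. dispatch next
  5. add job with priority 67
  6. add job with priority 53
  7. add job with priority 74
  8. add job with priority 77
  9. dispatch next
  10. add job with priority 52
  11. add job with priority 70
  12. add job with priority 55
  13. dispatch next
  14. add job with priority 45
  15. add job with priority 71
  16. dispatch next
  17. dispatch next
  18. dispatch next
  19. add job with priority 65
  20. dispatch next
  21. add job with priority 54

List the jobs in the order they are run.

insert 68 → {68}
insert 66 → {66, 68}
dispatch next → 66; now {68}
dispatch next → 68; now {}
insert 67 → {67}
insert 53 → {53, 67}
insert 74 → {53, 67, 74}
insert 77 → {53, 67, 74, 77}
dispatch next → 53; now {67, 74, 77}
insert 52 → {52, 67, 74, 77}
insert 70 → {52, 67, 70, 74, 77}
insert 55 → {52, 55, 67, 70, 74, 77}
dispatch next → 52; now {55, 67, 70, 74, 77}
insert 45 → {45, 55, 67, 70, 74, 77}
insert 71 → {45, 55, 67, 70, 71, 74, 77}
dispatch next → 45; now {55, 67, 70, 71, 74, 77}
dispatch next → 55; now {67, 70, 71, 74, 77}
dispatch next → 67; now {70, 71, 74, 77}
insert 65 → {65, 70, 71, 74, 77}
dispatch next → 65; now {70, 71, 74, 77}
insert 54 → {54, 70, 71, 74, 77}

66, 68, 53, 52, 45, 55, 67, 65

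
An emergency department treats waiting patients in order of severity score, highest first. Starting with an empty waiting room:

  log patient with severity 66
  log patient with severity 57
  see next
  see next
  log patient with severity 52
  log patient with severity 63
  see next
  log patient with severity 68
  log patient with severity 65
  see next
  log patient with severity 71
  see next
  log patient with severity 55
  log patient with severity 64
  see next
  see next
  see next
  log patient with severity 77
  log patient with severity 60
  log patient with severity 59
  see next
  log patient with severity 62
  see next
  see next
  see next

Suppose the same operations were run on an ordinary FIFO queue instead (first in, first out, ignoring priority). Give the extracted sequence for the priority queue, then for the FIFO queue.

priority queue: [66, 57, 63, 68, 71, 65, 64, 55, 77, 62, 60, 59]; FIFO queue: [66, 57, 52, 63, 68, 65, 71, 55, 64, 77, 60, 59]

insert 66 → {66}
insert 57 → {66, 57}
see next → 66; now {57}
see next → 57; now {}
insert 52 → {52}
insert 63 → {63, 52}
see next → 63; now {52}
insert 68 → {68, 52}
insert 65 → {68, 65, 52}
see next → 68; now {65, 52}
insert 71 → {71, 65, 52}
see next → 71; now {65, 52}
insert 55 → {65, 55, 52}
insert 64 → {65, 64, 55, 52}
see next → 65; now {64, 55, 52}
see next → 64; now {55, 52}
see next → 55; now {52}
insert 77 → {77, 52}
insert 60 → {77, 60, 52}
insert 59 → {77, 60, 59, 52}
see next → 77; now {60, 59, 52}
insert 62 → {62, 60, 59, 52}
see next → 62; now {60, 59, 52}
see next → 60; now {59, 52}
see next → 59; now {52}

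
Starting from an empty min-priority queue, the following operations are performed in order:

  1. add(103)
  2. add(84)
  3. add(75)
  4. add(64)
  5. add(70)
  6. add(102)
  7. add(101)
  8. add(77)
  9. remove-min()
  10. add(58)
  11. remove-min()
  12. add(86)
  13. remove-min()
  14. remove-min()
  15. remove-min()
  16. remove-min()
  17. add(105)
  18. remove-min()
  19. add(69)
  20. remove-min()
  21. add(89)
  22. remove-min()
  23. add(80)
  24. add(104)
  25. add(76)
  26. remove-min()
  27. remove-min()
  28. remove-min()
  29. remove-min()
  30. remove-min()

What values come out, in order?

insert 103 → {103}
insert 84 → {84, 103}
insert 75 → {75, 84, 103}
insert 64 → {64, 75, 84, 103}
insert 70 → {64, 70, 75, 84, 103}
insert 102 → {64, 70, 75, 84, 102, 103}
insert 101 → {64, 70, 75, 84, 101, 102, 103}
insert 77 → {64, 70, 75, 77, 84, 101, 102, 103}
remove-min → 64; now {70, 75, 77, 84, 101, 102, 103}
insert 58 → {58, 70, 75, 77, 84, 101, 102, 103}
remove-min → 58; now {70, 75, 77, 84, 101, 102, 103}
insert 86 → {70, 75, 77, 84, 86, 101, 102, 103}
remove-min → 70; now {75, 77, 84, 86, 101, 102, 103}
remove-min → 75; now {77, 84, 86, 101, 102, 103}
remove-min → 77; now {84, 86, 101, 102, 103}
remove-min → 84; now {86, 101, 102, 103}
insert 105 → {86, 101, 102, 103, 105}
remove-min → 86; now {101, 102, 103, 105}
insert 69 → {69, 101, 102, 103, 105}
remove-min → 69; now {101, 102, 103, 105}
insert 89 → {89, 101, 102, 103, 105}
remove-min → 89; now {101, 102, 103, 105}
insert 80 → {80, 101, 102, 103, 105}
insert 104 → {80, 101, 102, 103, 104, 105}
insert 76 → {76, 80, 101, 102, 103, 104, 105}
remove-min → 76; now {80, 101, 102, 103, 104, 105}
remove-min → 80; now {101, 102, 103, 104, 105}
remove-min → 101; now {102, 103, 104, 105}
remove-min → 102; now {103, 104, 105}
remove-min → 103; now {104, 105}

64, 58, 70, 75, 77, 84, 86, 69, 89, 76, 80, 101, 102, 103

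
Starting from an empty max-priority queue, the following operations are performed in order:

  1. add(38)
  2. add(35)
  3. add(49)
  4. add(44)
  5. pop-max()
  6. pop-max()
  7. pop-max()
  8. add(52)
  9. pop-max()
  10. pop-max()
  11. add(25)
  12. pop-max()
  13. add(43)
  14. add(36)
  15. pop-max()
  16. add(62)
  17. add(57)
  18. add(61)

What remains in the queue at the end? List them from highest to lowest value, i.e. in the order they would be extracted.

62 → 61 → 57 → 36

insert 38 → {38}
insert 35 → {38, 35}
insert 49 → {49, 38, 35}
insert 44 → {49, 44, 38, 35}
pop-max → 49; now {44, 38, 35}
pop-max → 44; now {38, 35}
pop-max → 38; now {35}
insert 52 → {52, 35}
pop-max → 52; now {35}
pop-max → 35; now {}
insert 25 → {25}
pop-max → 25; now {}
insert 43 → {43}
insert 36 → {43, 36}
pop-max → 43; now {36}
insert 62 → {62, 36}
insert 57 → {62, 57, 36}
insert 61 → {62, 61, 57, 36}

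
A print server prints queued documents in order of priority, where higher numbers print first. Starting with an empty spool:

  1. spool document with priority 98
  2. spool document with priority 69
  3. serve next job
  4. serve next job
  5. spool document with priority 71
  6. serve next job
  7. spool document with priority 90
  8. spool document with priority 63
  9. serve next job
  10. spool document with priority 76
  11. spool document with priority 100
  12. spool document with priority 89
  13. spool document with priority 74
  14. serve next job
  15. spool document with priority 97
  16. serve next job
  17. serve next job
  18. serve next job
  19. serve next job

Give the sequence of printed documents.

[98, 69, 71, 90, 100, 97, 89, 76, 74]

insert 98 → {98}
insert 69 → {98, 69}
serve next job → 98; now {69}
serve next job → 69; now {}
insert 71 → {71}
serve next job → 71; now {}
insert 90 → {90}
insert 63 → {90, 63}
serve next job → 90; now {63}
insert 76 → {76, 63}
insert 100 → {100, 76, 63}
insert 89 → {100, 89, 76, 63}
insert 74 → {100, 89, 76, 74, 63}
serve next job → 100; now {89, 76, 74, 63}
insert 97 → {97, 89, 76, 74, 63}
serve next job → 97; now {89, 76, 74, 63}
serve next job → 89; now {76, 74, 63}
serve next job → 76; now {74, 63}
serve next job → 74; now {63}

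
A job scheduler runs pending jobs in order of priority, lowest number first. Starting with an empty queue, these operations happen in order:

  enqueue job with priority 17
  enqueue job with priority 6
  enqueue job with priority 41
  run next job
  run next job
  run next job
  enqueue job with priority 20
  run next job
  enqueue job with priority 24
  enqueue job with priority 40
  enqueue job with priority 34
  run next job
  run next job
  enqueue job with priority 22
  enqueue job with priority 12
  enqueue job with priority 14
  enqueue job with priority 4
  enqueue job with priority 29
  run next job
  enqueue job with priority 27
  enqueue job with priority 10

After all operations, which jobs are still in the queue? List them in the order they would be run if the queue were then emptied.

insert 17 → {17}
insert 6 → {6, 17}
insert 41 → {6, 17, 41}
run next job → 6; now {17, 41}
run next job → 17; now {41}
run next job → 41; now {}
insert 20 → {20}
run next job → 20; now {}
insert 24 → {24}
insert 40 → {24, 40}
insert 34 → {24, 34, 40}
run next job → 24; now {34, 40}
run next job → 34; now {40}
insert 22 → {22, 40}
insert 12 → {12, 22, 40}
insert 14 → {12, 14, 22, 40}
insert 4 → {4, 12, 14, 22, 40}
insert 29 → {4, 12, 14, 22, 29, 40}
run next job → 4; now {12, 14, 22, 29, 40}
insert 27 → {12, 14, 22, 27, 29, 40}
insert 10 → {10, 12, 14, 22, 27, 29, 40}

10 → 12 → 14 → 22 → 27 → 29 → 40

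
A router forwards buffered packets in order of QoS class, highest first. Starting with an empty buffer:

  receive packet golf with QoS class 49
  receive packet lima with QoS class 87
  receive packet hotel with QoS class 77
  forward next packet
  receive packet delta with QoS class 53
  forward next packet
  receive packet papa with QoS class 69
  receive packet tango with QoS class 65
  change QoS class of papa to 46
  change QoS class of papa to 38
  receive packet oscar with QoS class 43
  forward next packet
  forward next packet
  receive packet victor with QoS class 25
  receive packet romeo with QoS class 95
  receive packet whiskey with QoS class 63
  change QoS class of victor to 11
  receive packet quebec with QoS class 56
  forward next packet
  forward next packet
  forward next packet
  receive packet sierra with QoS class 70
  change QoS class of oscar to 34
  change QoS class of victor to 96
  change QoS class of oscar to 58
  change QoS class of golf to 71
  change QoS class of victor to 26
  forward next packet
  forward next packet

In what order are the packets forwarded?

add golf (QoS class 49) → {golf:49}
add lima (QoS class 87) → {lima:87, golf:49}
add hotel (QoS class 77) → {lima:87, hotel:77, golf:49}
forward next packet → lima; now {hotel:77, golf:49}
add delta (QoS class 53) → {hotel:77, delta:53, golf:49}
forward next packet → hotel; now {delta:53, golf:49}
add papa (QoS class 69) → {papa:69, delta:53, golf:49}
add tango (QoS class 65) → {papa:69, tango:65, delta:53, golf:49}
update papa to QoS class 46 → {tango:65, delta:53, golf:49, papa:46}
update papa to QoS class 38 → {tango:65, delta:53, golf:49, papa:38}
add oscar (QoS class 43) → {tango:65, delta:53, golf:49, oscar:43, papa:38}
forward next packet → tango; now {delta:53, golf:49, oscar:43, papa:38}
forward next packet → delta; now {golf:49, oscar:43, papa:38}
add victor (QoS class 25) → {golf:49, oscar:43, papa:38, victor:25}
add romeo (QoS class 95) → {romeo:95, golf:49, oscar:43, papa:38, victor:25}
add whiskey (QoS class 63) → {romeo:95, whiskey:63, golf:49, oscar:43, papa:38, victor:25}
update victor to QoS class 11 → {romeo:95, whiskey:63, golf:49, oscar:43, papa:38, victor:11}
add quebec (QoS class 56) → {romeo:95, whiskey:63, quebec:56, golf:49, oscar:43, papa:38, victor:11}
forward next packet → romeo; now {whiskey:63, quebec:56, golf:49, oscar:43, papa:38, victor:11}
forward next packet → whiskey; now {quebec:56, golf:49, oscar:43, papa:38, victor:11}
forward next packet → quebec; now {golf:49, oscar:43, papa:38, victor:11}
add sierra (QoS class 70) → {sierra:70, golf:49, oscar:43, papa:38, victor:11}
update oscar to QoS class 34 → {sierra:70, golf:49, papa:38, oscar:34, victor:11}
update victor to QoS class 96 → {victor:96, sierra:70, golf:49, papa:38, oscar:34}
update oscar to QoS class 58 → {victor:96, sierra:70, oscar:58, golf:49, papa:38}
update golf to QoS class 71 → {victor:96, golf:71, sierra:70, oscar:58, papa:38}
update victor to QoS class 26 → {golf:71, sierra:70, oscar:58, papa:38, victor:26}
forward next packet → golf; now {sierra:70, oscar:58, papa:38, victor:26}
forward next packet → sierra; now {oscar:58, papa:38, victor:26}

lima, hotel, tango, delta, romeo, whiskey, quebec, golf, sierra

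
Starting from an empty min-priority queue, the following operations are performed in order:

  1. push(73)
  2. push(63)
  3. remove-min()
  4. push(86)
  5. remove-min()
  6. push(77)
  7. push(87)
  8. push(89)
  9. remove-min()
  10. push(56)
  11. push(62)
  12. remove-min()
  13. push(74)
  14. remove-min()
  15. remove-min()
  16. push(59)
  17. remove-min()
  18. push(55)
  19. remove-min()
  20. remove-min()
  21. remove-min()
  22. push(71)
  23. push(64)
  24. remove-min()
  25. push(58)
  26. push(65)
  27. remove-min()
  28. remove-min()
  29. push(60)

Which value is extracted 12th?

58

insert 73 → {73}
insert 63 → {63, 73}
remove-min → 63; now {73}
insert 86 → {73, 86}
remove-min → 73; now {86}
insert 77 → {77, 86}
insert 87 → {77, 86, 87}
insert 89 → {77, 86, 87, 89}
remove-min → 77; now {86, 87, 89}
insert 56 → {56, 86, 87, 89}
insert 62 → {56, 62, 86, 87, 89}
remove-min → 56; now {62, 86, 87, 89}
insert 74 → {62, 74, 86, 87, 89}
remove-min → 62; now {74, 86, 87, 89}
remove-min → 74; now {86, 87, 89}
insert 59 → {59, 86, 87, 89}
remove-min → 59; now {86, 87, 89}
insert 55 → {55, 86, 87, 89}
remove-min → 55; now {86, 87, 89}
remove-min → 86; now {87, 89}
remove-min → 87; now {89}
insert 71 → {71, 89}
insert 64 → {64, 71, 89}
remove-min → 64; now {71, 89}
insert 58 → {58, 71, 89}
insert 65 → {58, 65, 71, 89}
remove-min → 58; now {65, 71, 89}
remove-min → 65; now {71, 89}
insert 60 → {60, 71, 89}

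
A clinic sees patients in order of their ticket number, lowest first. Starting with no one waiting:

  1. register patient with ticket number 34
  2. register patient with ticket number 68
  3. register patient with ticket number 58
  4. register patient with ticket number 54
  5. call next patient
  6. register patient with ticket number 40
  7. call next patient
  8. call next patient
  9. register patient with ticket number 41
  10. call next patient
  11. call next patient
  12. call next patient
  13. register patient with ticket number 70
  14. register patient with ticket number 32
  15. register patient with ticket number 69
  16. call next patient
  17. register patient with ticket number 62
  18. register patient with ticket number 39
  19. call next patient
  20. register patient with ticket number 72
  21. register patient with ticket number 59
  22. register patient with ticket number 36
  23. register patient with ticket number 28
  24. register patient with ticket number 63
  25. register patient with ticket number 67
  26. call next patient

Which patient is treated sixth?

68

insert 34 → {34}
insert 68 → {34, 68}
insert 58 → {34, 58, 68}
insert 54 → {34, 54, 58, 68}
call next patient → 34; now {54, 58, 68}
insert 40 → {40, 54, 58, 68}
call next patient → 40; now {54, 58, 68}
call next patient → 54; now {58, 68}
insert 41 → {41, 58, 68}
call next patient → 41; now {58, 68}
call next patient → 58; now {68}
call next patient → 68; now {}
insert 70 → {70}
insert 32 → {32, 70}
insert 69 → {32, 69, 70}
call next patient → 32; now {69, 70}
insert 62 → {62, 69, 70}
insert 39 → {39, 62, 69, 70}
call next patient → 39; now {62, 69, 70}
insert 72 → {62, 69, 70, 72}
insert 59 → {59, 62, 69, 70, 72}
insert 36 → {36, 59, 62, 69, 70, 72}
insert 28 → {28, 36, 59, 62, 69, 70, 72}
insert 63 → {28, 36, 59, 62, 63, 69, 70, 72}
insert 67 → {28, 36, 59, 62, 63, 67, 69, 70, 72}
call next patient → 28; now {36, 59, 62, 63, 67, 69, 70, 72}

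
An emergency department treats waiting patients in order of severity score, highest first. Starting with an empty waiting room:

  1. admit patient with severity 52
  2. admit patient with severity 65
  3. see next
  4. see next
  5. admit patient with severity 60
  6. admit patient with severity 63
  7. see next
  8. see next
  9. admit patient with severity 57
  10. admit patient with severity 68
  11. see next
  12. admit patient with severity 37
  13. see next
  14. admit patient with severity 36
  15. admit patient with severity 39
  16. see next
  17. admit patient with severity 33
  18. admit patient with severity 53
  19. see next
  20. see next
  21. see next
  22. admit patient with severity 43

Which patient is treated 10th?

insert 52 → {52}
insert 65 → {65, 52}
see next → 65; now {52}
see next → 52; now {}
insert 60 → {60}
insert 63 → {63, 60}
see next → 63; now {60}
see next → 60; now {}
insert 57 → {57}
insert 68 → {68, 57}
see next → 68; now {57}
insert 37 → {57, 37}
see next → 57; now {37}
insert 36 → {37, 36}
insert 39 → {39, 37, 36}
see next → 39; now {37, 36}
insert 33 → {37, 36, 33}
insert 53 → {53, 37, 36, 33}
see next → 53; now {37, 36, 33}
see next → 37; now {36, 33}
see next → 36; now {33}
insert 43 → {43, 33}

36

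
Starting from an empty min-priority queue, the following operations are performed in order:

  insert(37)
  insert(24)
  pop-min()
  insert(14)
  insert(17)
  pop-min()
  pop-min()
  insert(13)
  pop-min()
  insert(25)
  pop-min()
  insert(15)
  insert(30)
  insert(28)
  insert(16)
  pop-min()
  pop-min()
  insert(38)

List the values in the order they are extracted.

[24, 14, 17, 13, 25, 15, 16]

insert 37 → {37}
insert 24 → {24, 37}
pop-min → 24; now {37}
insert 14 → {14, 37}
insert 17 → {14, 17, 37}
pop-min → 14; now {17, 37}
pop-min → 17; now {37}
insert 13 → {13, 37}
pop-min → 13; now {37}
insert 25 → {25, 37}
pop-min → 25; now {37}
insert 15 → {15, 37}
insert 30 → {15, 30, 37}
insert 28 → {15, 28, 30, 37}
insert 16 → {15, 16, 28, 30, 37}
pop-min → 15; now {16, 28, 30, 37}
pop-min → 16; now {28, 30, 37}
insert 38 → {28, 30, 37, 38}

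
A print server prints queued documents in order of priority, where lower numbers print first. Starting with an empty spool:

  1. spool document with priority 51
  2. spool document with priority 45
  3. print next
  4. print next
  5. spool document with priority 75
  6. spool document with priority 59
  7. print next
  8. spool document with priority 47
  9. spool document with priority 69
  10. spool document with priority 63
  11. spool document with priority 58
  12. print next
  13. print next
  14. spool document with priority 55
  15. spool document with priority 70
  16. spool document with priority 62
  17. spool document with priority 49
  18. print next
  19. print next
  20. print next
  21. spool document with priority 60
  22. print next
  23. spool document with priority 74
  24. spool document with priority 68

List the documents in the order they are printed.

insert 51 → {51}
insert 45 → {45, 51}
print next → 45; now {51}
print next → 51; now {}
insert 75 → {75}
insert 59 → {59, 75}
print next → 59; now {75}
insert 47 → {47, 75}
insert 69 → {47, 69, 75}
insert 63 → {47, 63, 69, 75}
insert 58 → {47, 58, 63, 69, 75}
print next → 47; now {58, 63, 69, 75}
print next → 58; now {63, 69, 75}
insert 55 → {55, 63, 69, 75}
insert 70 → {55, 63, 69, 70, 75}
insert 62 → {55, 62, 63, 69, 70, 75}
insert 49 → {49, 55, 62, 63, 69, 70, 75}
print next → 49; now {55, 62, 63, 69, 70, 75}
print next → 55; now {62, 63, 69, 70, 75}
print next → 62; now {63, 69, 70, 75}
insert 60 → {60, 63, 69, 70, 75}
print next → 60; now {63, 69, 70, 75}
insert 74 → {63, 69, 70, 74, 75}
insert 68 → {63, 68, 69, 70, 74, 75}

45, 51, 59, 47, 58, 49, 55, 62, 60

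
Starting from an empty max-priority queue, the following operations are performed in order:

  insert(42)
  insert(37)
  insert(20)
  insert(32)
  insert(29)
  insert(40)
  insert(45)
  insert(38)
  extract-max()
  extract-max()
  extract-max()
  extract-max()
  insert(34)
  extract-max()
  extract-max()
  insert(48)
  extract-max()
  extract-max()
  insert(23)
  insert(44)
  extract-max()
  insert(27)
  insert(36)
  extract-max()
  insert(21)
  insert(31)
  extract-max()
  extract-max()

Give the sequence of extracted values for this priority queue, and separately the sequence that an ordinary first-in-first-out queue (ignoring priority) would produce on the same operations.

priority queue: [45, 42, 40, 38, 37, 34, 48, 32, 44, 36, 31, 29]; FIFO queue: 42 → 37 → 20 → 32 → 29 → 40 → 45 → 38 → 34 → 48 → 23 → 44

insert 42 → {42}
insert 37 → {42, 37}
insert 20 → {42, 37, 20}
insert 32 → {42, 37, 32, 20}
insert 29 → {42, 37, 32, 29, 20}
insert 40 → {42, 40, 37, 32, 29, 20}
insert 45 → {45, 42, 40, 37, 32, 29, 20}
insert 38 → {45, 42, 40, 38, 37, 32, 29, 20}
extract-max → 45; now {42, 40, 38, 37, 32, 29, 20}
extract-max → 42; now {40, 38, 37, 32, 29, 20}
extract-max → 40; now {38, 37, 32, 29, 20}
extract-max → 38; now {37, 32, 29, 20}
insert 34 → {37, 34, 32, 29, 20}
extract-max → 37; now {34, 32, 29, 20}
extract-max → 34; now {32, 29, 20}
insert 48 → {48, 32, 29, 20}
extract-max → 48; now {32, 29, 20}
extract-max → 32; now {29, 20}
insert 23 → {29, 23, 20}
insert 44 → {44, 29, 23, 20}
extract-max → 44; now {29, 23, 20}
insert 27 → {29, 27, 23, 20}
insert 36 → {36, 29, 27, 23, 20}
extract-max → 36; now {29, 27, 23, 20}
insert 21 → {29, 27, 23, 21, 20}
insert 31 → {31, 29, 27, 23, 21, 20}
extract-max → 31; now {29, 27, 23, 21, 20}
extract-max → 29; now {27, 23, 21, 20}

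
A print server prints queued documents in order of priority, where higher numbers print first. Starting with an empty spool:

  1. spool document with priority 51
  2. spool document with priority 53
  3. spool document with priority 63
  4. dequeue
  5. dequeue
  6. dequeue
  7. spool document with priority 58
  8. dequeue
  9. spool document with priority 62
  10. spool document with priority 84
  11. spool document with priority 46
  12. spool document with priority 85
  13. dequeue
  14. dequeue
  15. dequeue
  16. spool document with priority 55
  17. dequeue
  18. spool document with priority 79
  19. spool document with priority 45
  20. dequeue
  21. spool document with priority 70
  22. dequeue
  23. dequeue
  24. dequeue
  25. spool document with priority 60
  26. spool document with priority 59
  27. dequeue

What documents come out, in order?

insert 51 → {51}
insert 53 → {53, 51}
insert 63 → {63, 53, 51}
dequeue → 63; now {53, 51}
dequeue → 53; now {51}
dequeue → 51; now {}
insert 58 → {58}
dequeue → 58; now {}
insert 62 → {62}
insert 84 → {84, 62}
insert 46 → {84, 62, 46}
insert 85 → {85, 84, 62, 46}
dequeue → 85; now {84, 62, 46}
dequeue → 84; now {62, 46}
dequeue → 62; now {46}
insert 55 → {55, 46}
dequeue → 55; now {46}
insert 79 → {79, 46}
insert 45 → {79, 46, 45}
dequeue → 79; now {46, 45}
insert 70 → {70, 46, 45}
dequeue → 70; now {46, 45}
dequeue → 46; now {45}
dequeue → 45; now {}
insert 60 → {60}
insert 59 → {60, 59}
dequeue → 60; now {59}

[63, 53, 51, 58, 85, 84, 62, 55, 79, 70, 46, 45, 60]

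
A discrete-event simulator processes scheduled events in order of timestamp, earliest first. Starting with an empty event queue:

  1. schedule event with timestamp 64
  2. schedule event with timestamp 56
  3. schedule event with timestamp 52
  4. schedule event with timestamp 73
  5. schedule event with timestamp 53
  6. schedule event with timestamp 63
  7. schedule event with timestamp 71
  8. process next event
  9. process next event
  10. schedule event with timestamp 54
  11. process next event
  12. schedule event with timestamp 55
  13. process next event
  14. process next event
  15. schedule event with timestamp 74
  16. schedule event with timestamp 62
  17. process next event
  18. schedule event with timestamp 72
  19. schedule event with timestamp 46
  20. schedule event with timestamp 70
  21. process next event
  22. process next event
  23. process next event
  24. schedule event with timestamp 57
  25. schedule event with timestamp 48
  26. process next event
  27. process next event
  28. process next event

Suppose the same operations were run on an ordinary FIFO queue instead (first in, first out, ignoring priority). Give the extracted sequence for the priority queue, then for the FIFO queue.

priority queue: 52 → 53 → 54 → 55 → 56 → 62 → 46 → 63 → 64 → 48 → 57 → 70; FIFO queue: 64, 56, 52, 73, 53, 63, 71, 54, 55, 74, 62, 72

insert 64 → {64}
insert 56 → {56, 64}
insert 52 → {52, 56, 64}
insert 73 → {52, 56, 64, 73}
insert 53 → {52, 53, 56, 64, 73}
insert 63 → {52, 53, 56, 63, 64, 73}
insert 71 → {52, 53, 56, 63, 64, 71, 73}
process next event → 52; now {53, 56, 63, 64, 71, 73}
process next event → 53; now {56, 63, 64, 71, 73}
insert 54 → {54, 56, 63, 64, 71, 73}
process next event → 54; now {56, 63, 64, 71, 73}
insert 55 → {55, 56, 63, 64, 71, 73}
process next event → 55; now {56, 63, 64, 71, 73}
process next event → 56; now {63, 64, 71, 73}
insert 74 → {63, 64, 71, 73, 74}
insert 62 → {62, 63, 64, 71, 73, 74}
process next event → 62; now {63, 64, 71, 73, 74}
insert 72 → {63, 64, 71, 72, 73, 74}
insert 46 → {46, 63, 64, 71, 72, 73, 74}
insert 70 → {46, 63, 64, 70, 71, 72, 73, 74}
process next event → 46; now {63, 64, 70, 71, 72, 73, 74}
process next event → 63; now {64, 70, 71, 72, 73, 74}
process next event → 64; now {70, 71, 72, 73, 74}
insert 57 → {57, 70, 71, 72, 73, 74}
insert 48 → {48, 57, 70, 71, 72, 73, 74}
process next event → 48; now {57, 70, 71, 72, 73, 74}
process next event → 57; now {70, 71, 72, 73, 74}
process next event → 70; now {71, 72, 73, 74}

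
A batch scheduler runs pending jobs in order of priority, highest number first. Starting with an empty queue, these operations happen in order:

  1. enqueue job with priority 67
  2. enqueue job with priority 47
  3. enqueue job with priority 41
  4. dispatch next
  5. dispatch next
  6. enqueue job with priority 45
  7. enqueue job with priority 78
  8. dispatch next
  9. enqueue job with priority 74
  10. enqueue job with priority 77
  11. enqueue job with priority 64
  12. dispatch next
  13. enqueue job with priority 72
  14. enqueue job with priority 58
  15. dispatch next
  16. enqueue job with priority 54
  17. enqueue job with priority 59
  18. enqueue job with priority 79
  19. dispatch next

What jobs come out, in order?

insert 67 → {67}
insert 47 → {67, 47}
insert 41 → {67, 47, 41}
dispatch next → 67; now {47, 41}
dispatch next → 47; now {41}
insert 45 → {45, 41}
insert 78 → {78, 45, 41}
dispatch next → 78; now {45, 41}
insert 74 → {74, 45, 41}
insert 77 → {77, 74, 45, 41}
insert 64 → {77, 74, 64, 45, 41}
dispatch next → 77; now {74, 64, 45, 41}
insert 72 → {74, 72, 64, 45, 41}
insert 58 → {74, 72, 64, 58, 45, 41}
dispatch next → 74; now {72, 64, 58, 45, 41}
insert 54 → {72, 64, 58, 54, 45, 41}
insert 59 → {72, 64, 59, 58, 54, 45, 41}
insert 79 → {79, 72, 64, 59, 58, 54, 45, 41}
dispatch next → 79; now {72, 64, 59, 58, 54, 45, 41}

67 → 47 → 78 → 77 → 74 → 79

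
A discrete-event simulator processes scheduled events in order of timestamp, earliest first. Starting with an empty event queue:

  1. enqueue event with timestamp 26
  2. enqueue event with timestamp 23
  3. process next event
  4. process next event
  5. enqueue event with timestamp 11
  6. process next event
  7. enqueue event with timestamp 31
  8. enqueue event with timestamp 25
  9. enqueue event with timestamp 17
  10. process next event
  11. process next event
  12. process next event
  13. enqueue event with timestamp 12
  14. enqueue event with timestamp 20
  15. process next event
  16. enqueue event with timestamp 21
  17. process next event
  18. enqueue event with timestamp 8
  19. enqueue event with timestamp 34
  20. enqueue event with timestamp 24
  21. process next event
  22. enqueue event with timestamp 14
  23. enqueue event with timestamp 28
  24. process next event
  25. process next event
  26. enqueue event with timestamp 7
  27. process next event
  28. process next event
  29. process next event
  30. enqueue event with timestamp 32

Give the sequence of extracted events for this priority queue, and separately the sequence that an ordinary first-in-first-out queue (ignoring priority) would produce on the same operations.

priority queue: 23, 26, 11, 17, 25, 31, 12, 20, 8, 14, 21, 7, 24, 28; FIFO queue: 26, 23, 11, 31, 25, 17, 12, 20, 21, 8, 34, 24, 14, 28

insert 26 → {26}
insert 23 → {23, 26}
process next event → 23; now {26}
process next event → 26; now {}
insert 11 → {11}
process next event → 11; now {}
insert 31 → {31}
insert 25 → {25, 31}
insert 17 → {17, 25, 31}
process next event → 17; now {25, 31}
process next event → 25; now {31}
process next event → 31; now {}
insert 12 → {12}
insert 20 → {12, 20}
process next event → 12; now {20}
insert 21 → {20, 21}
process next event → 20; now {21}
insert 8 → {8, 21}
insert 34 → {8, 21, 34}
insert 24 → {8, 21, 24, 34}
process next event → 8; now {21, 24, 34}
insert 14 → {14, 21, 24, 34}
insert 28 → {14, 21, 24, 28, 34}
process next event → 14; now {21, 24, 28, 34}
process next event → 21; now {24, 28, 34}
insert 7 → {7, 24, 28, 34}
process next event → 7; now {24, 28, 34}
process next event → 24; now {28, 34}
process next event → 28; now {34}
insert 32 → {32, 34}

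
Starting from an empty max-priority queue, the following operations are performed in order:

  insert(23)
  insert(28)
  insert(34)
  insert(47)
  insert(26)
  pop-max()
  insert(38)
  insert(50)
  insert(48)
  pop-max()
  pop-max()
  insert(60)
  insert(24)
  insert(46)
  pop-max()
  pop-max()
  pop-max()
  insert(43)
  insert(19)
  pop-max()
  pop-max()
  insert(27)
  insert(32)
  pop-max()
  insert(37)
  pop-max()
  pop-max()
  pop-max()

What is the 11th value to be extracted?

28

insert 23 → {23}
insert 28 → {28, 23}
insert 34 → {34, 28, 23}
insert 47 → {47, 34, 28, 23}
insert 26 → {47, 34, 28, 26, 23}
pop-max → 47; now {34, 28, 26, 23}
insert 38 → {38, 34, 28, 26, 23}
insert 50 → {50, 38, 34, 28, 26, 23}
insert 48 → {50, 48, 38, 34, 28, 26, 23}
pop-max → 50; now {48, 38, 34, 28, 26, 23}
pop-max → 48; now {38, 34, 28, 26, 23}
insert 60 → {60, 38, 34, 28, 26, 23}
insert 24 → {60, 38, 34, 28, 26, 24, 23}
insert 46 → {60, 46, 38, 34, 28, 26, 24, 23}
pop-max → 60; now {46, 38, 34, 28, 26, 24, 23}
pop-max → 46; now {38, 34, 28, 26, 24, 23}
pop-max → 38; now {34, 28, 26, 24, 23}
insert 43 → {43, 34, 28, 26, 24, 23}
insert 19 → {43, 34, 28, 26, 24, 23, 19}
pop-max → 43; now {34, 28, 26, 24, 23, 19}
pop-max → 34; now {28, 26, 24, 23, 19}
insert 27 → {28, 27, 26, 24, 23, 19}
insert 32 → {32, 28, 27, 26, 24, 23, 19}
pop-max → 32; now {28, 27, 26, 24, 23, 19}
insert 37 → {37, 28, 27, 26, 24, 23, 19}
pop-max → 37; now {28, 27, 26, 24, 23, 19}
pop-max → 28; now {27, 26, 24, 23, 19}
pop-max → 27; now {26, 24, 23, 19}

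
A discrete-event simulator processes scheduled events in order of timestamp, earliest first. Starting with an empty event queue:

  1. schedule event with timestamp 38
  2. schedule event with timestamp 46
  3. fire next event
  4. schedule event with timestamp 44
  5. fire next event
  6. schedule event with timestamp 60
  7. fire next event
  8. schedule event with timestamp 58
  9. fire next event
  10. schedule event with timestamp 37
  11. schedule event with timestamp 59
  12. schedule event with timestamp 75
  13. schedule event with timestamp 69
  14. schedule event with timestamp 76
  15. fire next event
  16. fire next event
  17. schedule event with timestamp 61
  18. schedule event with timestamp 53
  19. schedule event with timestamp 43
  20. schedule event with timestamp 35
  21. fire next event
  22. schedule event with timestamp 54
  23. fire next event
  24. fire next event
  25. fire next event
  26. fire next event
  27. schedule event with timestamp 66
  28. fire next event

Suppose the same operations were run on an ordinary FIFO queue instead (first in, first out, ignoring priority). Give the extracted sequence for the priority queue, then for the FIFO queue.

insert 38 → {38}
insert 46 → {38, 46}
fire next event → 38; now {46}
insert 44 → {44, 46}
fire next event → 44; now {46}
insert 60 → {46, 60}
fire next event → 46; now {60}
insert 58 → {58, 60}
fire next event → 58; now {60}
insert 37 → {37, 60}
insert 59 → {37, 59, 60}
insert 75 → {37, 59, 60, 75}
insert 69 → {37, 59, 60, 69, 75}
insert 76 → {37, 59, 60, 69, 75, 76}
fire next event → 37; now {59, 60, 69, 75, 76}
fire next event → 59; now {60, 69, 75, 76}
insert 61 → {60, 61, 69, 75, 76}
insert 53 → {53, 60, 61, 69, 75, 76}
insert 43 → {43, 53, 60, 61, 69, 75, 76}
insert 35 → {35, 43, 53, 60, 61, 69, 75, 76}
fire next event → 35; now {43, 53, 60, 61, 69, 75, 76}
insert 54 → {43, 53, 54, 60, 61, 69, 75, 76}
fire next event → 43; now {53, 54, 60, 61, 69, 75, 76}
fire next event → 53; now {54, 60, 61, 69, 75, 76}
fire next event → 54; now {60, 61, 69, 75, 76}
fire next event → 60; now {61, 69, 75, 76}
insert 66 → {61, 66, 69, 75, 76}
fire next event → 61; now {66, 69, 75, 76}

priority queue: 38 → 44 → 46 → 58 → 37 → 59 → 35 → 43 → 53 → 54 → 60 → 61; FIFO queue: 38, 46, 44, 60, 58, 37, 59, 75, 69, 76, 61, 53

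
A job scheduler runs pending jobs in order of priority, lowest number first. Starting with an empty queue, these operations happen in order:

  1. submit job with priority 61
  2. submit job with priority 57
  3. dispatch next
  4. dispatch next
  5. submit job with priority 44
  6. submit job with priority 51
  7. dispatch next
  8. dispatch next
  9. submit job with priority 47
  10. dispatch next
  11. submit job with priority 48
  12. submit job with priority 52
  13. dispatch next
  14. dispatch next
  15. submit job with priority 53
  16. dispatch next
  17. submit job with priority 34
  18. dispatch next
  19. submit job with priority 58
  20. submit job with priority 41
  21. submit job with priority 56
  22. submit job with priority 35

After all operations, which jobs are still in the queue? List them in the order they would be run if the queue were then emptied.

35, 41, 56, 58

insert 61 → {61}
insert 57 → {57, 61}
dispatch next → 57; now {61}
dispatch next → 61; now {}
insert 44 → {44}
insert 51 → {44, 51}
dispatch next → 44; now {51}
dispatch next → 51; now {}
insert 47 → {47}
dispatch next → 47; now {}
insert 48 → {48}
insert 52 → {48, 52}
dispatch next → 48; now {52}
dispatch next → 52; now {}
insert 53 → {53}
dispatch next → 53; now {}
insert 34 → {34}
dispatch next → 34; now {}
insert 58 → {58}
insert 41 → {41, 58}
insert 56 → {41, 56, 58}
insert 35 → {35, 41, 56, 58}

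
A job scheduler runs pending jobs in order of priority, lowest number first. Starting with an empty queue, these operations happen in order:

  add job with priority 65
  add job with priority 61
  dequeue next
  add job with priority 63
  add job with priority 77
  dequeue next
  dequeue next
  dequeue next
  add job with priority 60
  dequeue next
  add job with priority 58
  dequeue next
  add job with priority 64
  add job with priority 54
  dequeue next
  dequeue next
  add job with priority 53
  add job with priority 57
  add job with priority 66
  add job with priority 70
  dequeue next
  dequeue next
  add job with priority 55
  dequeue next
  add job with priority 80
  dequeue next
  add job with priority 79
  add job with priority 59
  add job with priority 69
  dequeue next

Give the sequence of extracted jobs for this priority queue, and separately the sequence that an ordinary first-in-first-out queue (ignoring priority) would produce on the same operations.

insert 65 → {65}
insert 61 → {61, 65}
dequeue next → 61; now {65}
insert 63 → {63, 65}
insert 77 → {63, 65, 77}
dequeue next → 63; now {65, 77}
dequeue next → 65; now {77}
dequeue next → 77; now {}
insert 60 → {60}
dequeue next → 60; now {}
insert 58 → {58}
dequeue next → 58; now {}
insert 64 → {64}
insert 54 → {54, 64}
dequeue next → 54; now {64}
dequeue next → 64; now {}
insert 53 → {53}
insert 57 → {53, 57}
insert 66 → {53, 57, 66}
insert 70 → {53, 57, 66, 70}
dequeue next → 53; now {57, 66, 70}
dequeue next → 57; now {66, 70}
insert 55 → {55, 66, 70}
dequeue next → 55; now {66, 70}
insert 80 → {66, 70, 80}
dequeue next → 66; now {70, 80}
insert 79 → {70, 79, 80}
insert 59 → {59, 70, 79, 80}
insert 69 → {59, 69, 70, 79, 80}
dequeue next → 59; now {69, 70, 79, 80}

priority queue: 61, 63, 65, 77, 60, 58, 54, 64, 53, 57, 55, 66, 59; FIFO queue: [65, 61, 63, 77, 60, 58, 64, 54, 53, 57, 66, 70, 55]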